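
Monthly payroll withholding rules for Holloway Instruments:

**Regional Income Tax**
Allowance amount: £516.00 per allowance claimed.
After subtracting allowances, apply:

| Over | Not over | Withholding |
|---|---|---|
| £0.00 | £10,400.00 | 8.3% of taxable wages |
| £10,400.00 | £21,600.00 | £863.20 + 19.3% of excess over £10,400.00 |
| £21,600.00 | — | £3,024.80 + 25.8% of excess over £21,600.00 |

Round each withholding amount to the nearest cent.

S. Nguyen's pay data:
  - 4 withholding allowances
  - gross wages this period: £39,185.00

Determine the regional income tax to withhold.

Regional Income Tax: taxable = £39,185.00 − 4×£516.00 = £37,121.00
  £3,024.80 + 25.8% × (£37,121.00 − £21,600.00) = £3,024.80 + 25.8% × £15,521.00 = £7,029.22

£7,029.22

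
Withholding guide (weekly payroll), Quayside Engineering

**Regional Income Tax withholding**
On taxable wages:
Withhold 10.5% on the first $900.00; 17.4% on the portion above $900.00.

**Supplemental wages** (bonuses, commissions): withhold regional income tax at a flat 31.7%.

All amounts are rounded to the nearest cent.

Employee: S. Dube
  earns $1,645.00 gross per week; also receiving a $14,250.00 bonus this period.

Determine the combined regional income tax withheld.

Regional Income Tax: taxable = $1,645.00
  $94.50 + 17.4% × ($1,645.00 − $900.00) = $94.50 + 17.4% × $745.00 = $224.13
Supplemental (31.7% flat on bonus): 31.7% × $14,250.00 = $4,517.25
Total regional income tax: $224.13 + $4,517.25 = $4,741.38

$4,741.38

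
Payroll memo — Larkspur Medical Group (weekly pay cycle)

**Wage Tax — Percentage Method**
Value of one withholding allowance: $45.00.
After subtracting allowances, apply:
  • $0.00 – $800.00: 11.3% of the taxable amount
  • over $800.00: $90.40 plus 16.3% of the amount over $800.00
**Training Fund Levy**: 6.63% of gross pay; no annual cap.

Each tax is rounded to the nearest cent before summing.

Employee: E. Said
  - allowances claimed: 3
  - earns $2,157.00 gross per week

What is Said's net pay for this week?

$1,724.40

Wage Tax: taxable = $2,157.00 − 3×$45.00 = $2,022.00
  $90.40 + 16.3% × ($2,022.00 − $800.00) = $90.40 + 16.3% × $1,222.00 = $289.59
Training Fund Levy: 6.63% × $2,157.00 = $143.01
Total withheld: $289.59 + $143.01 = $432.60
Net pay: $2,157.00 − $432.60 = $1,724.40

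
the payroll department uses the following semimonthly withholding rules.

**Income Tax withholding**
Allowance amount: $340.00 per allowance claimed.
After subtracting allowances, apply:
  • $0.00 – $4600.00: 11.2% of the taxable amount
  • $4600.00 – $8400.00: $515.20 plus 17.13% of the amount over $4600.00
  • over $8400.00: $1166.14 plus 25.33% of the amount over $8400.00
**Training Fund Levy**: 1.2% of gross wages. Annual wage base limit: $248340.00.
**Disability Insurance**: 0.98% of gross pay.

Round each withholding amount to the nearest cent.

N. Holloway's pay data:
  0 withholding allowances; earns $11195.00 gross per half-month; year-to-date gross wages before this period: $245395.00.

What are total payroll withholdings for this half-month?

$2019.16

Income Tax: taxable = $11195.00
  $1166.14 + 25.33% × ($11195.00 − $8400.00) = $1166.14 + 25.33% × $2795.00 = $1874.11
Training Fund Levy: cap $248340.00 − YTD $245395.00 = $2945.00 subject; 1.2% × $2945.00 = $35.34
Disability Insurance: 0.98% × $11195.00 = $109.71
Total: $1874.11 + $35.34 + $109.71 = $2019.16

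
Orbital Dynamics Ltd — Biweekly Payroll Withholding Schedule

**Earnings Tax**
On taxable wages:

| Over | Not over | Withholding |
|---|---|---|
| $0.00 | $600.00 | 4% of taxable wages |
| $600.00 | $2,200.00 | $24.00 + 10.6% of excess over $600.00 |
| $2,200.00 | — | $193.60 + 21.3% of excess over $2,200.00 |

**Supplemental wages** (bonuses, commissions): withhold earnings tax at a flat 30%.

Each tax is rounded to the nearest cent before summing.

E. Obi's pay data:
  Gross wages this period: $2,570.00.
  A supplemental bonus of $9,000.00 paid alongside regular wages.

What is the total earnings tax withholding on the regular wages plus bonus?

Earnings Tax: taxable = $2,570.00
  $193.60 + 21.3% × ($2,570.00 − $2,200.00) = $193.60 + 21.3% × $370.00 = $272.41
Supplemental (30% flat on bonus): 30% × $9,000.00 = $2,700.00
Total earnings tax: $272.41 + $2,700.00 = $2,972.41

$2,972.41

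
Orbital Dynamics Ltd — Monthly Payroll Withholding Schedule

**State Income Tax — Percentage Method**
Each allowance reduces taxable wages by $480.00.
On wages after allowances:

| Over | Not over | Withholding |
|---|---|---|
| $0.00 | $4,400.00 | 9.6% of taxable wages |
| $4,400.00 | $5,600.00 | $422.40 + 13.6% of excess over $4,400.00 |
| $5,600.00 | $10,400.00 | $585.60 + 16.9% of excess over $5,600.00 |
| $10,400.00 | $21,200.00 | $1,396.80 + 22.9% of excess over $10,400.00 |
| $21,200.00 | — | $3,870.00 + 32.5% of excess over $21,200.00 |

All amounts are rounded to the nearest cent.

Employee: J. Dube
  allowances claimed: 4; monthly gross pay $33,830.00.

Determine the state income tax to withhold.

$7,350.75

State Income Tax: taxable = $33,830.00 − 4×$480.00 = $31,910.00
  $3,870.00 + 32.5% × ($31,910.00 − $21,200.00) = $3,870.00 + 32.5% × $10,710.00 = $7,350.75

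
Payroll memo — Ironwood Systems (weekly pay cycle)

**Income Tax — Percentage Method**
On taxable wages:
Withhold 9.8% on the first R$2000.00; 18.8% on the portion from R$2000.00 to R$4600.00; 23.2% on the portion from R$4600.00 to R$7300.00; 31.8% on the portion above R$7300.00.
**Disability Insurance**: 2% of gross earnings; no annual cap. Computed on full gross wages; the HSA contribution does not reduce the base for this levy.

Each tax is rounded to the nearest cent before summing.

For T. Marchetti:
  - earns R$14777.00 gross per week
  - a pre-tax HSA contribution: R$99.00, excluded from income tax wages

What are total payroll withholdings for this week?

R$3952.94

Income Tax: taxable = R$14777.00 − R$99.00 = R$14678.00
  R$1311.20 + 31.8% × (R$14678.00 − R$7300.00) = R$1311.20 + 31.8% × R$7378.00 = R$3657.40
Disability Insurance: 2% × R$14777.00 = R$295.54
Total: R$3657.40 + R$295.54 = R$3952.94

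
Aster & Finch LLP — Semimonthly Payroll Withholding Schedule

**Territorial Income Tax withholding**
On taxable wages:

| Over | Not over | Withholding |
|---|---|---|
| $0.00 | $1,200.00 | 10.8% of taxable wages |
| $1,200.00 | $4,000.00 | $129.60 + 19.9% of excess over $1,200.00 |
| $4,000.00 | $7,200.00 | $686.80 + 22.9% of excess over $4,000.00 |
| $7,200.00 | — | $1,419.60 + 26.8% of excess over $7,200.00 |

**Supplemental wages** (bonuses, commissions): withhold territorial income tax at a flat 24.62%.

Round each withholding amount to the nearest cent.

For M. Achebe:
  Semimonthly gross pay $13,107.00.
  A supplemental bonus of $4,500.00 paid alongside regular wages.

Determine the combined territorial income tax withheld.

Territorial Income Tax: taxable = $13,107.00
  $1,419.60 + 26.8% × ($13,107.00 − $7,200.00) = $1,419.60 + 26.8% × $5,907.00 = $3,002.68
Supplemental (24.62% flat on bonus): 24.62% × $4,500.00 = $1,107.90
Total territorial income tax: $3,002.68 + $1,107.90 = $4,110.58

$4,110.58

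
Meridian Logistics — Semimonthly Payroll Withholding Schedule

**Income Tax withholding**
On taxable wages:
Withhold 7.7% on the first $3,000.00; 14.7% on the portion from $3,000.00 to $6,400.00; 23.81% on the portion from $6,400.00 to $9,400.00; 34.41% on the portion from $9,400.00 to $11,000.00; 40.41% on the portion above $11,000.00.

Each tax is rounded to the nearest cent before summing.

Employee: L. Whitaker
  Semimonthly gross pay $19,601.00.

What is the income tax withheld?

Income Tax: taxable = $19,601.00
  $1,995.66 + 40.41% × ($19,601.00 − $11,000.00) = $1,995.66 + 40.41% × $8,601.00 = $5,471.32

$5,471.32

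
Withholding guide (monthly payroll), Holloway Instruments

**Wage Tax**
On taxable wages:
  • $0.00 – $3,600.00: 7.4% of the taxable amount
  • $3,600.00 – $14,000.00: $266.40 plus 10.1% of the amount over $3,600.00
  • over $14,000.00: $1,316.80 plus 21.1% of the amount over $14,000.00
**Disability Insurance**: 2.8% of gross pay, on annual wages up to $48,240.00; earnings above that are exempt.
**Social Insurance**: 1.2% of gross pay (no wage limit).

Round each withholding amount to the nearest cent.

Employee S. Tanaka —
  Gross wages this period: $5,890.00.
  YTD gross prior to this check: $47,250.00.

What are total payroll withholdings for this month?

$596.09

Wage Tax: taxable = $5,890.00
  $266.40 + 10.1% × ($5,890.00 − $3,600.00) = $266.40 + 10.1% × $2,290.00 = $497.69
Disability Insurance: cap $48,240.00 − YTD $47,250.00 = $990.00 subject; 2.8% × $990.00 = $27.72
Social Insurance: 1.2% × $5,890.00 = $70.68
Total: $497.69 + $27.72 + $70.68 = $596.09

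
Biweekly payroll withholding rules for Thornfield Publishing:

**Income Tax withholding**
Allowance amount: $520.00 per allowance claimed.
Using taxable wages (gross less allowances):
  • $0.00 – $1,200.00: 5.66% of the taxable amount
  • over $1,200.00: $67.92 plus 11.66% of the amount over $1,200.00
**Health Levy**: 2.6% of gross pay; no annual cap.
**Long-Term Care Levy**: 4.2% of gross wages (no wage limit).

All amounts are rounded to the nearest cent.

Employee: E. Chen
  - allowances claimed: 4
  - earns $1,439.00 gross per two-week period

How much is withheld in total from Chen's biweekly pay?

$97.85

Income Tax: taxable = $1,439.00 − 4×$520.00 = $-641.00
  Taxable ≤ 0 → $0.00
Health Levy: 2.6% × $1,439.00 = $37.41
Long-Term Care Levy: 4.2% × $1,439.00 = $60.44
Total: $0.00 + $37.41 + $60.44 = $97.85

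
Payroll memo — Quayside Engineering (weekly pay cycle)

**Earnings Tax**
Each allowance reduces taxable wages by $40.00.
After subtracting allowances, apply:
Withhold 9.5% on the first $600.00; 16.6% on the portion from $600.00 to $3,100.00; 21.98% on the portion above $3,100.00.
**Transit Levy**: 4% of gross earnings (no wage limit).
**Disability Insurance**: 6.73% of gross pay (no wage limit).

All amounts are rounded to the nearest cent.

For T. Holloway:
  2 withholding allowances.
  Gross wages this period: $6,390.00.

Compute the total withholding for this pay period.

Earnings Tax: taxable = $6,390.00 − 2×$40.00 = $6,310.00
  $472.00 + 21.98% × ($6,310.00 − $3,100.00) = $472.00 + 21.98% × $3,210.00 = $1,177.56
Transit Levy: 4% × $6,390.00 = $255.60
Disability Insurance: 6.73% × $6,390.00 = $430.05
Total: $1,177.56 + $255.60 + $430.05 = $1,863.21

$1,863.21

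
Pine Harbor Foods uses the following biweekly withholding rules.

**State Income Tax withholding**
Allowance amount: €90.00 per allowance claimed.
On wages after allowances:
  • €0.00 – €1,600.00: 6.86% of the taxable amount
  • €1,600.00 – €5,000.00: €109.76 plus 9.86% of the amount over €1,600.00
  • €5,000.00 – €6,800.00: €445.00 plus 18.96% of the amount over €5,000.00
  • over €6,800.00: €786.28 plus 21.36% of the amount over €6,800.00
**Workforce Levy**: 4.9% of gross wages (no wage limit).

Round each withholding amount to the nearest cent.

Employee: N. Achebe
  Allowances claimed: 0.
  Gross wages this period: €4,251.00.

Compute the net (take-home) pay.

State Income Tax: taxable = €4,251.00
  €109.76 + 9.86% × (€4,251.00 − €1,600.00) = €109.76 + 9.86% × €2,651.00 = €371.15
Workforce Levy: 4.9% × €4,251.00 = €208.30
Total withheld: €371.15 + €208.30 = €579.45
Net pay: €4,251.00 − €579.45 = €3,671.55

€3,671.55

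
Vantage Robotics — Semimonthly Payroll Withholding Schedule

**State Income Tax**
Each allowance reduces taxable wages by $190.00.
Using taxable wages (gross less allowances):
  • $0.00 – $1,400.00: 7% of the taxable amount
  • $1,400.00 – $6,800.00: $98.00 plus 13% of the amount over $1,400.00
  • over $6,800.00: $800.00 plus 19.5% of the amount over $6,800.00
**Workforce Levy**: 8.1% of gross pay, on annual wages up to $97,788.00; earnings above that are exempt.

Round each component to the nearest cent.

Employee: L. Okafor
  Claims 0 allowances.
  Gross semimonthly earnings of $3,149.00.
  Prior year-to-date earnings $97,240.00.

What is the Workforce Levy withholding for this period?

Workforce Levy: cap $97,788.00 − YTD $97,240.00 = $548.00 subject; 8.1% × $548.00 = $44.39

$44.39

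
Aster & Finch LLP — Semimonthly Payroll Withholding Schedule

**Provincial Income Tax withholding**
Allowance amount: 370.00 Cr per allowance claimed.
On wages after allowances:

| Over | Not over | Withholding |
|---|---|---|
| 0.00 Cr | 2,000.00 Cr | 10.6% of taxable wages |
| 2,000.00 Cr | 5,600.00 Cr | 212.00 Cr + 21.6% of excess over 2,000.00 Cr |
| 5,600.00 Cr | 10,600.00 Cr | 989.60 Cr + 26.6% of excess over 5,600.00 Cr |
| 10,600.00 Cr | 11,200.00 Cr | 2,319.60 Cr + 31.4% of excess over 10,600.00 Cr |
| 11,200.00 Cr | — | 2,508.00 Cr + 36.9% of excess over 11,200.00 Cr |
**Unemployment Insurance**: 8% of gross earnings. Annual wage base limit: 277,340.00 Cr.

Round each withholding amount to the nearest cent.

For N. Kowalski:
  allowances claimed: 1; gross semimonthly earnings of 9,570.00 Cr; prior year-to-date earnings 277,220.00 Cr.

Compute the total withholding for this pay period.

Provincial Income Tax: taxable = 9,570.00 Cr − 1×370.00 Cr = 9,200.00 Cr
  989.60 Cr + 26.6% × (9,200.00 Cr − 5,600.00 Cr) = 989.60 Cr + 26.6% × 3,600.00 Cr = 1,947.20 Cr
Unemployment Insurance: cap 277,340.00 Cr − YTD 277,220.00 Cr = 120.00 Cr subject; 8% × 120.00 Cr = 9.60 Cr
Total: 1,947.20 Cr + 9.60 Cr = 1,956.80 Cr

1,956.80 Cr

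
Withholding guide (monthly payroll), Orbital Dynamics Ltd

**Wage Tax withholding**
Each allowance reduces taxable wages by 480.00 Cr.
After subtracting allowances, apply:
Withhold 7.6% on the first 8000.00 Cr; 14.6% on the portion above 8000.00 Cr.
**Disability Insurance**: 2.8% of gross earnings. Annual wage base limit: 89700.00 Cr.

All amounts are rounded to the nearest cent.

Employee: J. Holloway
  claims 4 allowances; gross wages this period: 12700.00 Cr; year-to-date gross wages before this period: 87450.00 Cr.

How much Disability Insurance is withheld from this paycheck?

Disability Insurance: cap 89700.00 Cr − YTD 87450.00 Cr = 2250.00 Cr subject; 2.8% × 2250.00 Cr = 63.00 Cr

63.00 Cr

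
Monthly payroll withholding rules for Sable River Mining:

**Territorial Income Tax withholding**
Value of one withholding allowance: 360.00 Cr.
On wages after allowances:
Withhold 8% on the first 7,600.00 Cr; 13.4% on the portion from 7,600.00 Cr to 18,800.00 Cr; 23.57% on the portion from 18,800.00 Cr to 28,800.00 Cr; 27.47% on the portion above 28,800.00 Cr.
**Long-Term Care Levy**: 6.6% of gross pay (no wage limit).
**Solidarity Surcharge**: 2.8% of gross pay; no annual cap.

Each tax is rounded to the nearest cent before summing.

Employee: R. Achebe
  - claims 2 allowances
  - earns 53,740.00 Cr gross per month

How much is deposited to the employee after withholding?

37,569.41 Cr

Territorial Income Tax: taxable = 53,740.00 Cr − 2×360.00 Cr = 53,020.00 Cr
  4,465.80 Cr + 27.47% × (53,020.00 Cr − 28,800.00 Cr) = 4,465.80 Cr + 27.47% × 24,220.00 Cr = 11,119.03 Cr
Long-Term Care Levy: 6.6% × 53,740.00 Cr = 3,546.84 Cr
Solidarity Surcharge: 2.8% × 53,740.00 Cr = 1,504.72 Cr
Total withheld: 11,119.03 Cr + 3,546.84 Cr + 1,504.72 Cr = 16,170.59 Cr
Net pay: 53,740.00 Cr − 16,170.59 Cr = 37,569.41 Cr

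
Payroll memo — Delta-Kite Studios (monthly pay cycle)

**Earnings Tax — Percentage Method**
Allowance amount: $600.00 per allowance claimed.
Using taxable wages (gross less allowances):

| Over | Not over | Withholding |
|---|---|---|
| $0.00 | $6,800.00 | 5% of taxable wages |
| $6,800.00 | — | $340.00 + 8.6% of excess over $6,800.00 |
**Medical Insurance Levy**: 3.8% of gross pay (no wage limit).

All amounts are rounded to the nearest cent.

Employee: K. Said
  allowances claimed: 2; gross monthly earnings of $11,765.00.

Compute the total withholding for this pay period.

Earnings Tax: taxable = $11,765.00 − 2×$600.00 = $10,565.00
  $340.00 + 8.6% × ($10,565.00 − $6,800.00) = $340.00 + 8.6% × $3,765.00 = $663.79
Medical Insurance Levy: 3.8% × $11,765.00 = $447.07
Total: $663.79 + $447.07 = $1,110.86

$1,110.86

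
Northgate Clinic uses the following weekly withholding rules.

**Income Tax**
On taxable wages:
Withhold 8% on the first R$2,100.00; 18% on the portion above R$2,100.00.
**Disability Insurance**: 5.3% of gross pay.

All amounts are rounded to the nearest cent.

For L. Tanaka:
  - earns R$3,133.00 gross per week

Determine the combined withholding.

Income Tax: taxable = R$3,133.00
  R$168.00 + 18% × (R$3,133.00 − R$2,100.00) = R$168.00 + 18% × R$1,033.00 = R$353.94
Disability Insurance: 5.3% × R$3,133.00 = R$166.05
Total: R$353.94 + R$166.05 = R$519.99

R$519.99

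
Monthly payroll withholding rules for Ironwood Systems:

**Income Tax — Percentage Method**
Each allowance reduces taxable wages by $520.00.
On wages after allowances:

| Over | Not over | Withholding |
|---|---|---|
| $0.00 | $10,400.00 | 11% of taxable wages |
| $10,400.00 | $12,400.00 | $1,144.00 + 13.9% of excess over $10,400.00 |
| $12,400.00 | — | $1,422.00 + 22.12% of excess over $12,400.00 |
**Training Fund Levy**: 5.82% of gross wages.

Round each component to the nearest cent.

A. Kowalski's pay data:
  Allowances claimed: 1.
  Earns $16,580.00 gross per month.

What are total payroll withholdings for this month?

$3,196.55

Income Tax: taxable = $16,580.00 − 1×$520.00 = $16,060.00
  $1,422.00 + 22.12% × ($16,060.00 − $12,400.00) = $1,422.00 + 22.12% × $3,660.00 = $2,231.59
Training Fund Levy: 5.82% × $16,580.00 = $964.96
Total: $2,231.59 + $964.96 = $3,196.55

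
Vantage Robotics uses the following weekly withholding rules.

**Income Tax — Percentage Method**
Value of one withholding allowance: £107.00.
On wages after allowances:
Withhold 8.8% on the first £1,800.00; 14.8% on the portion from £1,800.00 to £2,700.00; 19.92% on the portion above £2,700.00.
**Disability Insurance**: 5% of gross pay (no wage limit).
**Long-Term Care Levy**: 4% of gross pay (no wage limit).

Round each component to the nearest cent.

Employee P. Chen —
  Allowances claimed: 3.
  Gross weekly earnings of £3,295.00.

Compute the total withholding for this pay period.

Income Tax: taxable = £3,295.00 − 3×£107.00 = £2,974.00
  £291.60 + 19.92% × (£2,974.00 − £2,700.00) = £291.60 + 19.92% × £274.00 = £346.18
Disability Insurance: 5% × £3,295.00 = £164.75
Long-Term Care Levy: 4% × £3,295.00 = £131.80
Total: £346.18 + £164.75 + £131.80 = £642.73

£642.73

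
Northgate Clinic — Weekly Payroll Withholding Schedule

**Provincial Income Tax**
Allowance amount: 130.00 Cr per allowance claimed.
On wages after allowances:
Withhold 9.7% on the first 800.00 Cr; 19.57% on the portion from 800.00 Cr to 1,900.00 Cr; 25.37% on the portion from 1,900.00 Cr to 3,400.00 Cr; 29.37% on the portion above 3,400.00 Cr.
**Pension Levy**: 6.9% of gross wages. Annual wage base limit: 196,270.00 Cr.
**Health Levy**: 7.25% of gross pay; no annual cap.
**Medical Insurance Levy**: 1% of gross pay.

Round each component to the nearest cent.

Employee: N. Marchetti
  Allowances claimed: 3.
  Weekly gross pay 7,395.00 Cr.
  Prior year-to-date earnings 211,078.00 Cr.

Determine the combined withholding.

Provincial Income Tax: taxable = 7,395.00 Cr − 3×130.00 Cr = 7,005.00 Cr
  673.42 Cr + 29.37% × (7,005.00 Cr − 3,400.00 Cr) = 673.42 Cr + 29.37% × 3,605.00 Cr = 1,732.21 Cr
Pension Levy: YTD 211,078.00 Cr ≥ cap 196,270.00 Cr → 0.00 Cr
Health Levy: 7.25% × 7,395.00 Cr = 536.14 Cr
Medical Insurance Levy: 1% × 7,395.00 Cr = 73.95 Cr
Total: 1,732.21 Cr + 0.00 Cr + 536.14 Cr + 73.95 Cr = 2,342.30 Cr

2,342.30 Cr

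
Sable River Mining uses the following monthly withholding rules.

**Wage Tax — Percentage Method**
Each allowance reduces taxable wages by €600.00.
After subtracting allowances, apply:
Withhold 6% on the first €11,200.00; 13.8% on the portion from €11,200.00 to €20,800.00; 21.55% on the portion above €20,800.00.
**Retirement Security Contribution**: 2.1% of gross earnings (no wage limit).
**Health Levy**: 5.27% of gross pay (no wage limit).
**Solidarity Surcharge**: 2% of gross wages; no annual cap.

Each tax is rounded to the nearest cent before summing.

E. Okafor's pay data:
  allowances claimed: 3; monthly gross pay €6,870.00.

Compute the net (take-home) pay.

€5,922.08

Wage Tax: taxable = €6,870.00 − 3×€600.00 = €5,070.00
  6% × €5,070.00 = €304.20
Retirement Security Contribution: 2.1% × €6,870.00 = €144.27
Health Levy: 5.27% × €6,870.00 = €362.05
Solidarity Surcharge: 2% × €6,870.00 = €137.40
Total withheld: €304.20 + €144.27 + €362.05 + €137.40 = €947.92
Net pay: €6,870.00 − €947.92 = €5,922.08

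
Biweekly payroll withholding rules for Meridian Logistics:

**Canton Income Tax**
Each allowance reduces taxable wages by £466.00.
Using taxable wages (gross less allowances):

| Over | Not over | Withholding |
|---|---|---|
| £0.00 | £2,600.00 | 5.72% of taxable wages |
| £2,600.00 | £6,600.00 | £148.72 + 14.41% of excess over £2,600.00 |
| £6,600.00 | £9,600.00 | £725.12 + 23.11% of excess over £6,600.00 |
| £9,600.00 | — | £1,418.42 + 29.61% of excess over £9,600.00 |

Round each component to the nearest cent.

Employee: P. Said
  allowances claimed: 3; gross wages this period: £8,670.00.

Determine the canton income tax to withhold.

Canton Income Tax: taxable = £8,670.00 − 3×£466.00 = £7,272.00
  £725.12 + 23.11% × (£7,272.00 − £6,600.00) = £725.12 + 23.11% × £672.00 = £880.42

£880.42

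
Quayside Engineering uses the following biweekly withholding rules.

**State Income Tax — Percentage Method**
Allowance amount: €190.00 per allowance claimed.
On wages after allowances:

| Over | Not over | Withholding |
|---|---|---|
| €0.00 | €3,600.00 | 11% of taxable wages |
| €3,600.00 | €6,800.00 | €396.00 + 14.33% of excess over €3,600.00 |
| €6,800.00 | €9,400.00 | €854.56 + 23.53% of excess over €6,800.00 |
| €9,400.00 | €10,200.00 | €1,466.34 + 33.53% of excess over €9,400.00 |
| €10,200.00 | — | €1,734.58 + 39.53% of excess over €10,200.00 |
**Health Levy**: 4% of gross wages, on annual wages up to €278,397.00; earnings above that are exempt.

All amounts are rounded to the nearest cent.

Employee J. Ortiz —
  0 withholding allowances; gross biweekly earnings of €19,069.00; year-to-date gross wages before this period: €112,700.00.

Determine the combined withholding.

State Income Tax: taxable = €19,069.00
  €1,734.58 + 39.53% × (€19,069.00 − €10,200.00) = €1,734.58 + 39.53% × €8,869.00 = €5,240.50
Health Levy: 4% × €19,069.00 = €762.76
Total: €5,240.50 + €762.76 = €6,003.26

€6,003.26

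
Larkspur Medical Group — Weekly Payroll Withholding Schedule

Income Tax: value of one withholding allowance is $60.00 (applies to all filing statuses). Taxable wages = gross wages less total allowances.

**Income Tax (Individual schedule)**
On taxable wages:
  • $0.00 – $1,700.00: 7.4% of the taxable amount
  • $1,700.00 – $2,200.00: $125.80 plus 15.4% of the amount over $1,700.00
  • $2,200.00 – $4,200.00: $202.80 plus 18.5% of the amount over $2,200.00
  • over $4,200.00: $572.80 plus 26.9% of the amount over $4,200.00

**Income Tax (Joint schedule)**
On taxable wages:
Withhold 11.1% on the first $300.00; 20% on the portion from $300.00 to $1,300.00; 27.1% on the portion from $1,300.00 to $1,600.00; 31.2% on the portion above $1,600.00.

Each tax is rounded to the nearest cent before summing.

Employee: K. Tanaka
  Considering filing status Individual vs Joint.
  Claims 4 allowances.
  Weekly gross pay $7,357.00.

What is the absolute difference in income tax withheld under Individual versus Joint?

$678.43

Income Tax (Individual): taxable = $7,357.00 − 4×$60.00 = $7,117.00
  $572.80 + 26.9% × ($7,117.00 − $4,200.00) = $572.80 + 26.9% × $2,917.00 = $1,357.47
Income Tax (Joint): taxable = $7,357.00 − 4×$60.00 = $7,117.00
  $314.60 + 31.2% × ($7,117.00 − $1,600.00) = $314.60 + 31.2% × $5,517.00 = $2,035.90
Difference: |$1,357.47 − $2,035.90| = $678.43 (higher under Joint)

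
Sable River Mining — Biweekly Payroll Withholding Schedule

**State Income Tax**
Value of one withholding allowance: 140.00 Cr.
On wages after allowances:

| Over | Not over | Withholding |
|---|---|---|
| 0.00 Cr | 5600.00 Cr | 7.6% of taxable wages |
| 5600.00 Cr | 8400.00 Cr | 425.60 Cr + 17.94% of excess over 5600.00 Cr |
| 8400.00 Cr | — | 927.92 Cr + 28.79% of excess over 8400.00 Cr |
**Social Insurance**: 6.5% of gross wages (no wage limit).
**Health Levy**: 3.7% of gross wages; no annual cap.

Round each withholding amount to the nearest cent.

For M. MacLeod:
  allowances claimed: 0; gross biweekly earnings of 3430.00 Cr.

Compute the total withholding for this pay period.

State Income Tax: taxable = 3430.00 Cr
  7.6% × 3430.00 Cr = 260.68 Cr
Social Insurance: 6.5% × 3430.00 Cr = 222.95 Cr
Health Levy: 3.7% × 3430.00 Cr = 126.91 Cr
Total: 260.68 Cr + 222.95 Cr + 126.91 Cr = 610.54 Cr

610.54 Cr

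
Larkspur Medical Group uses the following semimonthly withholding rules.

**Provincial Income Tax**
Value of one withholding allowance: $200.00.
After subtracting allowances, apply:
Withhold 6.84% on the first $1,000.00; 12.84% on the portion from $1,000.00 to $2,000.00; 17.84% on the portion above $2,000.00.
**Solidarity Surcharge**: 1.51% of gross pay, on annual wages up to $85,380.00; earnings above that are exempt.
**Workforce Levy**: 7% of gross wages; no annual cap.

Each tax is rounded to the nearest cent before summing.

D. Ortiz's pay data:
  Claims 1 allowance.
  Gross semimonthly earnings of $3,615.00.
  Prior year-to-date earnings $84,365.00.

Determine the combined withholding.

$717.62

Provincial Income Tax: taxable = $3,615.00 − 1×$200.00 = $3,415.00
  $196.80 + 17.84% × ($3,415.00 − $2,000.00) = $196.80 + 17.84% × $1,415.00 = $449.24
Solidarity Surcharge: cap $85,380.00 − YTD $84,365.00 = $1,015.00 subject; 1.51% × $1,015.00 = $15.33
Workforce Levy: 7% × $3,615.00 = $253.05
Total: $449.24 + $15.33 + $253.05 = $717.62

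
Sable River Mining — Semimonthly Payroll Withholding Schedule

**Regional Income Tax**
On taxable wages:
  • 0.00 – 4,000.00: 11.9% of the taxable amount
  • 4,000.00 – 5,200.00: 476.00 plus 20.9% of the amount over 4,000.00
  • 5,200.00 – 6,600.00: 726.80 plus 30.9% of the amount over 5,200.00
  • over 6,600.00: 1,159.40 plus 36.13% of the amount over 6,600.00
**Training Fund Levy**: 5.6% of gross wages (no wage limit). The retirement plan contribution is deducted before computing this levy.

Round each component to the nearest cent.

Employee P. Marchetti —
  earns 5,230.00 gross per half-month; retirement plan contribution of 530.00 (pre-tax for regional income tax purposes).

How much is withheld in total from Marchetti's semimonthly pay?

Regional Income Tax: taxable = 5,230.00 − 530.00 = 4,700.00
  476.00 + 20.9% × (4,700.00 − 4,000.00) = 476.00 + 20.9% × 700.00 = 622.30
Training Fund Levy: 5.6% × 4,700.00 = 263.20
Total: 622.30 + 263.20 = 885.50

885.50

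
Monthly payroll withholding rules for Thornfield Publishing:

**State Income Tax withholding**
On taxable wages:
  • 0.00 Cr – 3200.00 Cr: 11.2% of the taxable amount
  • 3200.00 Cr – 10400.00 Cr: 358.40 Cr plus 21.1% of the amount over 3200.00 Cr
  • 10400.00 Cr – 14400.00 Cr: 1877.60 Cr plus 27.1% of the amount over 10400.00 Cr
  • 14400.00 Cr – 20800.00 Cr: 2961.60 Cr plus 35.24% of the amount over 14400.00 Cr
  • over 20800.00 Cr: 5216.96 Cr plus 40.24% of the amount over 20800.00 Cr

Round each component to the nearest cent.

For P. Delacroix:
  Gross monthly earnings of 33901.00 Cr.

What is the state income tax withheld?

State Income Tax: taxable = 33901.00 Cr
  5216.96 Cr + 40.24% × (33901.00 Cr − 20800.00 Cr) = 5216.96 Cr + 40.24% × 13101.00 Cr = 10488.80 Cr

10488.80 Cr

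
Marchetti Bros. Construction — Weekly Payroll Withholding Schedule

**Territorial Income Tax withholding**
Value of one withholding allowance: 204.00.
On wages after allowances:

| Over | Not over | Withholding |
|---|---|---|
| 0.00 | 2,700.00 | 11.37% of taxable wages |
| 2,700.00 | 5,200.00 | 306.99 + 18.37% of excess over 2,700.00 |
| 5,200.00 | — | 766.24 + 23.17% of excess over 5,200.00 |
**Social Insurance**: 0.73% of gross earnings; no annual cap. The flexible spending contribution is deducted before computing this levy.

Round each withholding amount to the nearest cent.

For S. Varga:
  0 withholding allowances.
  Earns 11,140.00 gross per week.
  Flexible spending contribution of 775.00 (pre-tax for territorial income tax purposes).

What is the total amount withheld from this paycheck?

2,038.63

Territorial Income Tax: taxable = 11,140.00 − 775.00 = 10,365.00
  766.24 + 23.17% × (10,365.00 − 5,200.00) = 766.24 + 23.17% × 5,165.00 = 1,962.97
Social Insurance: 0.73% × 10,365.00 = 75.66
Total: 1,962.97 + 75.66 = 2,038.63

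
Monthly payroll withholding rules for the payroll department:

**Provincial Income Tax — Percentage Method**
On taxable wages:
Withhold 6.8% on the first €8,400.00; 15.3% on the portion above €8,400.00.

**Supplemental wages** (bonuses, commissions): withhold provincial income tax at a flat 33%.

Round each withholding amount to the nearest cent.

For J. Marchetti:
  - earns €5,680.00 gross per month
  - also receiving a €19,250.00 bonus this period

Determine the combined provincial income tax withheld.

€6,738.74

Provincial Income Tax: taxable = €5,680.00
  6.8% × €5,680.00 = €386.24
Supplemental (33% flat on bonus): 33% × €19,250.00 = €6,352.50
Total provincial income tax: €386.24 + €6,352.50 = €6,738.74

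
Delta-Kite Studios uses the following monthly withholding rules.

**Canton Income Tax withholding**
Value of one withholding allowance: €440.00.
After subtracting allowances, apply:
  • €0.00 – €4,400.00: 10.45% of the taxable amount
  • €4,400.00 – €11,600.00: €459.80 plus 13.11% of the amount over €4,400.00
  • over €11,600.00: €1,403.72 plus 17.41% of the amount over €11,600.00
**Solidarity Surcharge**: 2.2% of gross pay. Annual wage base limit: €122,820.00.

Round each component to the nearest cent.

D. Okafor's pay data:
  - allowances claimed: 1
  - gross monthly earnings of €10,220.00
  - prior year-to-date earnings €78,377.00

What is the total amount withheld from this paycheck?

€1,389.96

Canton Income Tax: taxable = €10,220.00 − 1×€440.00 = €9,780.00
  €459.80 + 13.11% × (€9,780.00 − €4,400.00) = €459.80 + 13.11% × €5,380.00 = €1,165.12
Solidarity Surcharge: 2.2% × €10,220.00 = €224.84
Total: €1,165.12 + €224.84 = €1,389.96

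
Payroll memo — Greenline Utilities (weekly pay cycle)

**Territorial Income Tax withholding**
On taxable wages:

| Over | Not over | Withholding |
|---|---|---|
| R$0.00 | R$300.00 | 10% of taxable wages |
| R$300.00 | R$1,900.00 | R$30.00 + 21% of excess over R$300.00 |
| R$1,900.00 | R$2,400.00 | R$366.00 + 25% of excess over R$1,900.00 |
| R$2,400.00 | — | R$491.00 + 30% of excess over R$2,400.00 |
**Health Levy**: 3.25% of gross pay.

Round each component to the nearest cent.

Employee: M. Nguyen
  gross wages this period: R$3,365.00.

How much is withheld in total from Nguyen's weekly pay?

Territorial Income Tax: taxable = R$3,365.00
  R$491.00 + 30% × (R$3,365.00 − R$2,400.00) = R$491.00 + 30% × R$965.00 = R$780.50
Health Levy: 3.25% × R$3,365.00 = R$109.36
Total: R$780.50 + R$109.36 = R$889.86

R$889.86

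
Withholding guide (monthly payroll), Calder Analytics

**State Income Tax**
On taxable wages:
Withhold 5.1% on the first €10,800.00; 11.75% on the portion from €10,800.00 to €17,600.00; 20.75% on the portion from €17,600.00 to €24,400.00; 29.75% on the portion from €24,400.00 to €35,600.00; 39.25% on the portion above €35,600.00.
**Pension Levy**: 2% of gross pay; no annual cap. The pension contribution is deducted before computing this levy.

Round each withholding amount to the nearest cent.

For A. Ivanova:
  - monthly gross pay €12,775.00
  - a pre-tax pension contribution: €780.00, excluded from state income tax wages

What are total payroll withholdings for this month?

€931.11

State Income Tax: taxable = €12,775.00 − €780.00 = €11,995.00
  €550.80 + 11.75% × (€11,995.00 − €10,800.00) = €550.80 + 11.75% × €1,195.00 = €691.21
Pension Levy: 2% × €11,995.00 = €239.90
Total: €691.21 + €239.90 = €931.11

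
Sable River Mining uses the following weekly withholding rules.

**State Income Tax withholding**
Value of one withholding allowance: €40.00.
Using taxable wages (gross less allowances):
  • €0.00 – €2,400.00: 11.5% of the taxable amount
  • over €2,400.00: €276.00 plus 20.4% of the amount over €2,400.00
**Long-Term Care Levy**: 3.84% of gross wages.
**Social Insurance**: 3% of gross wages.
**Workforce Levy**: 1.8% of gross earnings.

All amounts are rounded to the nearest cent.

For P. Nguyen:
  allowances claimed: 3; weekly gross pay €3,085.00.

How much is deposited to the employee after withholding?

State Income Tax: taxable = €3,085.00 − 3×€40.00 = €2,965.00
  €276.00 + 20.4% × (€2,965.00 − €2,400.00) = €276.00 + 20.4% × €565.00 = €391.26
Long-Term Care Levy: 3.84% × €3,085.00 = €118.46
Social Insurance: 3% × €3,085.00 = €92.55
Workforce Levy: 1.8% × €3,085.00 = €55.53
Total withheld: €391.26 + €118.46 + €92.55 + €55.53 = €657.80
Net pay: €3,085.00 − €657.80 = €2,427.20

€2,427.20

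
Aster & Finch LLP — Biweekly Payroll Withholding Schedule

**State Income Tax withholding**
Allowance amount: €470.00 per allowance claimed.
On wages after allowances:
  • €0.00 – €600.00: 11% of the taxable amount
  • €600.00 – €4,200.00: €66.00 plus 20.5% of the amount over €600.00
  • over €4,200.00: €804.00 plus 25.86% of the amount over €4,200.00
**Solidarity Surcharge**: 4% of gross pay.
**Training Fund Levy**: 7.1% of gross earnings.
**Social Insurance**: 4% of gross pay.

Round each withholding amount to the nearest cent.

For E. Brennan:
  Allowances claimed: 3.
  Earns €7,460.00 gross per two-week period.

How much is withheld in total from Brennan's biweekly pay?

€2,408.87

State Income Tax: taxable = €7,460.00 − 3×€470.00 = €6,050.00
  €804.00 + 25.86% × (€6,050.00 − €4,200.00) = €804.00 + 25.86% × €1,850.00 = €1,282.41
Solidarity Surcharge: 4% × €7,460.00 = €298.40
Training Fund Levy: 7.1% × €7,460.00 = €529.66
Social Insurance: 4% × €7,460.00 = €298.40
Total: €1,282.41 + €298.40 + €529.66 + €298.40 = €2,408.87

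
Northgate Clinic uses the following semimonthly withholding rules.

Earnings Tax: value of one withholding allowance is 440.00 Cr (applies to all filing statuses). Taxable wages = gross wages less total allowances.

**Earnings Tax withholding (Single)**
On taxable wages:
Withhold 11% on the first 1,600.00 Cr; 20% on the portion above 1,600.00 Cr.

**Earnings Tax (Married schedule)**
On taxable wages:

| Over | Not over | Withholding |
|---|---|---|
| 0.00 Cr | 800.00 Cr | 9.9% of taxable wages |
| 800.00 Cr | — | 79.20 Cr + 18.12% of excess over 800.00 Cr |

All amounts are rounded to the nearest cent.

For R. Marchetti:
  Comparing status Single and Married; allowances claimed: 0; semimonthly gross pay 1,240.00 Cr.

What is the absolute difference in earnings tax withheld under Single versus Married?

22.53 Cr

Earnings Tax (Single): taxable = 1,240.00 Cr
  11% × 1,240.00 Cr = 136.40 Cr
Earnings Tax (Married): taxable = 1,240.00 Cr
  79.20 Cr + 18.12% × (1,240.00 Cr − 800.00 Cr) = 79.20 Cr + 18.12% × 440.00 Cr = 158.93 Cr
Difference: |136.40 Cr − 158.93 Cr| = 22.53 Cr (higher under Married)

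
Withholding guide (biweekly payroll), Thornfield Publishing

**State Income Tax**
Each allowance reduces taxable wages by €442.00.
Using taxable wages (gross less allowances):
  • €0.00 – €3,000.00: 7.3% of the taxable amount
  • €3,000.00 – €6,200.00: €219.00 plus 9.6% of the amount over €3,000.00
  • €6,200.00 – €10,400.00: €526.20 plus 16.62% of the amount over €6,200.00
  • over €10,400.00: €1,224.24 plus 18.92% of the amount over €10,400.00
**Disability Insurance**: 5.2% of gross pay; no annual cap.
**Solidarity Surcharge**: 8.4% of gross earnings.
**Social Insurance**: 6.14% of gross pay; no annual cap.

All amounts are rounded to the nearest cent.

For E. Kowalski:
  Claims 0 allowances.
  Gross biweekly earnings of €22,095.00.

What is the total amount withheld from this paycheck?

€7,798.48

State Income Tax: taxable = €22,095.00
  €1,224.24 + 18.92% × (€22,095.00 − €10,400.00) = €1,224.24 + 18.92% × €11,695.00 = €3,436.93
Disability Insurance: 5.2% × €22,095.00 = €1,148.94
Solidarity Surcharge: 8.4% × €22,095.00 = €1,855.98
Social Insurance: 6.14% × €22,095.00 = €1,356.63
Total: €3,436.93 + €1,148.94 + €1,855.98 + €1,356.63 = €7,798.48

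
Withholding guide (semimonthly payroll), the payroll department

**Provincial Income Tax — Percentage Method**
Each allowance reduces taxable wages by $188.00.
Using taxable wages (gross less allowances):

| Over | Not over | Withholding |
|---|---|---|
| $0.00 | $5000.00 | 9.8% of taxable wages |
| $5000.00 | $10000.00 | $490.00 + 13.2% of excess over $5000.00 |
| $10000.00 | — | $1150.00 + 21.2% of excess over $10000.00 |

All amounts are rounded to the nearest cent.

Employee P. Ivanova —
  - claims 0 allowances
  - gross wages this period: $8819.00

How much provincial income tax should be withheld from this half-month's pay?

Provincial Income Tax: taxable = $8819.00
  $490.00 + 13.2% × ($8819.00 − $5000.00) = $490.00 + 13.2% × $3819.00 = $994.11

$994.11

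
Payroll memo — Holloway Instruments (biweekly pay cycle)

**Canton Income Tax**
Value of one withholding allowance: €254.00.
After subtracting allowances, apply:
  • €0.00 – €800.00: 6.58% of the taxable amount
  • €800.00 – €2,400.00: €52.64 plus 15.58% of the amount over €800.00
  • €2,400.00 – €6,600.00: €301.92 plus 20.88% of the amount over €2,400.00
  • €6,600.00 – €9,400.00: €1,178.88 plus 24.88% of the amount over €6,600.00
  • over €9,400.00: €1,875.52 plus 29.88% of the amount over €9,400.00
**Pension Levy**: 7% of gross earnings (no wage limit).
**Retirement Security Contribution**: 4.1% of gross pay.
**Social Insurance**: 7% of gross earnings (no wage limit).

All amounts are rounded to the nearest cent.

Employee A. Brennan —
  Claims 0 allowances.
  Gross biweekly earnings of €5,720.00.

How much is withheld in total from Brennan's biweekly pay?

Canton Income Tax: taxable = €5,720.00
  €301.92 + 20.88% × (€5,720.00 − €2,400.00) = €301.92 + 20.88% × €3,320.00 = €995.14
Pension Levy: 7% × €5,720.00 = €400.40
Retirement Security Contribution: 4.1% × €5,720.00 = €234.52
Social Insurance: 7% × €5,720.00 = €400.40
Total: €995.14 + €400.40 + €234.52 + €400.40 = €2,030.46

€2,030.46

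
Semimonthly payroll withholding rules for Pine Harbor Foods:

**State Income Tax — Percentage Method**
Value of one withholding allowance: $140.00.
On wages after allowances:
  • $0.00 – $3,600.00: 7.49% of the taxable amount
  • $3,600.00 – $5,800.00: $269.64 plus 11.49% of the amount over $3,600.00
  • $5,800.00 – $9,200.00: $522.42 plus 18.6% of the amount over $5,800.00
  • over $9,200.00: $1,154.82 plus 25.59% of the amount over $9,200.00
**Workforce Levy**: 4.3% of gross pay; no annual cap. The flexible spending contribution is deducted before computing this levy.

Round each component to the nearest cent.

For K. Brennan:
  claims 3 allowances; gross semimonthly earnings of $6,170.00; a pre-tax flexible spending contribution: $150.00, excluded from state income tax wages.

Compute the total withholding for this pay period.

$758.30

State Income Tax: taxable = $6,170.00 − $150.00 − 3×$140.00 = $5,600.00
  $269.64 + 11.49% × ($5,600.00 − $3,600.00) = $269.64 + 11.49% × $2,000.00 = $499.44
Workforce Levy: 4.3% × $6,020.00 = $258.86
Total: $499.44 + $258.86 = $758.30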